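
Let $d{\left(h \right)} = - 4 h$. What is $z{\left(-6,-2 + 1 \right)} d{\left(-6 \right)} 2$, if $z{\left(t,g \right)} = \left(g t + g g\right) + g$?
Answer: $288$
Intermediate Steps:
$z{\left(t,g \right)} = g + g^{2} + g t$ ($z{\left(t,g \right)} = \left(g t + g^{2}\right) + g = \left(g^{2} + g t\right) + g = g + g^{2} + g t$)
$z{\left(-6,-2 + 1 \right)} d{\left(-6 \right)} 2 = \left(-2 + 1\right) \left(1 + \left(-2 + 1\right) - 6\right) \left(\left(-4\right) \left(-6\right)\right) 2 = - (1 - 1 - 6) 24 \cdot 2 = \left(-1\right) \left(-6\right) 24 \cdot 2 = 6 \cdot 24 \cdot 2 = 144 \cdot 2 = 288$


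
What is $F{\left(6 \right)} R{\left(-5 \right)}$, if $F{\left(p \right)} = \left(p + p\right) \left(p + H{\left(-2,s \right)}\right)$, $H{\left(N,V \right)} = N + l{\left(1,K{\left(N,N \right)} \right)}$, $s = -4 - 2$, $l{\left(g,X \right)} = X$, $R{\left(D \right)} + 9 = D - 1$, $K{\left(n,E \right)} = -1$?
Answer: $-540$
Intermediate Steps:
$R{\left(D \right)} = -10 + D$ ($R{\left(D \right)} = -9 + \left(D - 1\right) = -9 + \left(-1 + D\right) = -10 + D$)
$s = -6$ ($s = -4 - 2 = -6$)
$H{\left(N,V \right)} = -1 + N$ ($H{\left(N,V \right)} = N - 1 = -1 + N$)
$F{\left(p \right)} = 2 p \left(-3 + p\right)$ ($F{\left(p \right)} = \left(p + p\right) \left(p - 3\right) = 2 p \left(p - 3\right) = 2 p \left(-3 + p\right)$)
$F{\left(6 \right)} R{\left(-5 \right)} = 2 \cdot 6 \left(-3 + 6\right) \left(-10 - 5\right) = 2 \cdot 6 \cdot 3 \left(-15\right) = 36 \left(-15\right) = -540$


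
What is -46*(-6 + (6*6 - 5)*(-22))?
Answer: 31648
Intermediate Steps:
-46*(-6 + (6*6 - 5)*(-22)) = -46*(-6 + (36 - 5)*(-22)) = -46*(-6 + 31*(-22)) = -46*(-6 - 682) = -46*(-688) = 31648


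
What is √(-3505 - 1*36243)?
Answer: 2*I*√9937 ≈ 199.37*I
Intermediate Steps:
√(-3505 - 1*36243) = √(-3505 - 36243) = √(-39748) = 2*I*√9937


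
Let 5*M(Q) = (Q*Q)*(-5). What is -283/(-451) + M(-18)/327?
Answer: -17861/49159 ≈ -0.36333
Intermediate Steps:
M(Q) = -Q**2 (M(Q) = ((Q*Q)*(-5))/5 = (Q**2*(-5))/5 = (-5*Q**2)/5 = -Q**2)
-283/(-451) + M(-18)/327 = -283/(-451) - 1*(-18)**2/327 = -283*(-1/451) - 1*324*(1/327) = 283/451 - 324*1/327 = 283/451 - 108/109 = -17861/49159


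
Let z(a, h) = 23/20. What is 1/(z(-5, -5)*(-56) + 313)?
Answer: 5/1243 ≈ 0.0040225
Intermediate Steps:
z(a, h) = 23/20 (z(a, h) = 23*(1/20) = 23/20)
1/(z(-5, -5)*(-56) + 313) = 1/((23/20)*(-56) + 313) = 1/(-322/5 + 313) = 1/(1243/5) = 5/1243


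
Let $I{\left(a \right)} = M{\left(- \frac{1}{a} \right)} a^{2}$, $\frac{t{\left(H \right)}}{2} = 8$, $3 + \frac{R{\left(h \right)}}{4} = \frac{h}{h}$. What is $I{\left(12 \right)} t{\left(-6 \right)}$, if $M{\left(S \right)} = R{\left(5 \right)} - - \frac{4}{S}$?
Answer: $-129024$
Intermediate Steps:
$R{\left(h \right)} = -8$ ($R{\left(h \right)} = -12 + 4 \frac{h}{h} = -12 + 4 \cdot 1 = -12 + 4 = -8$)
$M{\left(S \right)} = -8 + \frac{4}{S}$ ($M{\left(S \right)} = -8 - - \frac{4}{S} = -8 + \frac{4}{S}$)
$t{\left(H \right)} = 16$ ($t{\left(H \right)} = 2 \cdot 8 = 16$)
$I{\left(a \right)} = a^{2} \left(-8 - 4 a\right)$ ($I{\left(a \right)} = \left(-8 + \frac{4}{\left(-1\right) \frac{1}{a}}\right) a^{2} = \left(-8 + 4 \left(- a\right)\right) a^{2} = \left(-8 - 4 a\right) a^{2} = a^{2} \left(-8 - 4 a\right)$)
$I{\left(12 \right)} t{\left(-6 \right)} = 4 \cdot 12^{2} \left(-2 - 12\right) 16 = 4 \cdot 144 \left(-2 - 12\right) 16 = 4 \cdot 144 \left(-14\right) 16 = \left(-8064\right) 16 = -129024$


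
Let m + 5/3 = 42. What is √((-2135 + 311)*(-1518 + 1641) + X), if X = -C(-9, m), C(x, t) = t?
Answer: I*√2019531/3 ≈ 473.7*I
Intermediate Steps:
m = 121/3 (m = -5/3 + 42 = 121/3 ≈ 40.333)
X = -121/3 (X = -1*121/3 = -121/3 ≈ -40.333)
√((-2135 + 311)*(-1518 + 1641) + X) = √((-2135 + 311)*(-1518 + 1641) - 121/3) = √(-1824*123 - 121/3) = √(-224352 - 121/3) = √(-673177/3) = I*√2019531/3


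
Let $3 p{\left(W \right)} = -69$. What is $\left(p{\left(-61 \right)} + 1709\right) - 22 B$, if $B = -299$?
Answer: $8264$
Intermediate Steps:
$p{\left(W \right)} = -23$ ($p{\left(W \right)} = \frac{1}{3} \left(-69\right) = -23$)
$\left(p{\left(-61 \right)} + 1709\right) - 22 B = \left(-23 + 1709\right) - -6578 = 1686 + 6578 = 8264$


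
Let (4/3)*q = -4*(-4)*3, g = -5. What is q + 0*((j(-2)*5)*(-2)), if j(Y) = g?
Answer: 36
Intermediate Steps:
q = 36 (q = 3*(-4*(-4)*3)/4 = 3*(16*3)/4 = (¾)*48 = 36)
j(Y) = -5
q + 0*((j(-2)*5)*(-2)) = 36 + 0*(-5*5*(-2)) = 36 + 0*(-25*(-2)) = 36 + 0*50 = 36 + 0 = 36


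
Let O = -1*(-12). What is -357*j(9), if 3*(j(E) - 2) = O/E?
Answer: -2618/3 ≈ -872.67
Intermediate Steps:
O = 12
j(E) = 2 + 4/E (j(E) = 2 + (12/E)/3 = 2 + 4/E)
-357*j(9) = -357*(2 + 4/9) = -357*22/9 = -2618/3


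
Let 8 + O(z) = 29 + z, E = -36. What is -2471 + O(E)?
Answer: -2486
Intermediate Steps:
O(z) = 21 + z (O(z) = -8 + (29 + z) = 21 + z)
-2471 + O(E) = -2471 + (21 - 36) = -2471 - 15 = -2486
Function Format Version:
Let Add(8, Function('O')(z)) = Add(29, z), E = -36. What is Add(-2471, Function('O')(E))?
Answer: -2486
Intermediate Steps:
Function('O')(z) = Add(21, z) (Function('O')(z) = Add(-8, Add(29, z)) = Add(21, z))
Add(-2471, Function('O')(E)) = Add(-2471, Add(21, -36)) = Add(-2471, -15) = -2486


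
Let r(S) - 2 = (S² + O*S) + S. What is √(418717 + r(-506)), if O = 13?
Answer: √667671 ≈ 817.11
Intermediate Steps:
r(S) = 2 + S² + 14*S (r(S) = 2 + ((S² + 13*S) + S) = 2 + (S² + 14*S) = 2 + S² + 14*S)
√(418717 + r(-506)) = √(418717 + (2 + (-506)² + 14*(-506))) = √(418717 + (2 + 256036 - 7084)) = √(418717 + 248954) = √667671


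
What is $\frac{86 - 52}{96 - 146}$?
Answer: $- \frac{17}{25} \approx -0.68$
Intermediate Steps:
$\frac{86 - 52}{96 - 146} = \frac{1}{-50} \cdot 34 = \left(- \frac{1}{50}\right) 34 = - \frac{17}{25}$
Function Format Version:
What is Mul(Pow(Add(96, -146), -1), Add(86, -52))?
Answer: Rational(-17, 25) ≈ -0.68000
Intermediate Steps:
Mul(Pow(Add(96, -146), -1), Add(86, -52)) = Mul(Pow(-50, -1), 34) = Mul(Rational(-1, 50), 34) = Rational(-17, 25)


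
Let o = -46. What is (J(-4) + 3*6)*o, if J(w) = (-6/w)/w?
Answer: -3243/4 ≈ -810.75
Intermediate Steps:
J(w) = -6/w²
(J(-4) + 3*6)*o = (-6/(-4)² + 3*6)*(-46) = (-6*1/16 + 18)*(-46) = (-3/8 + 18)*(-46) = (141/8)*(-46) = -3243/4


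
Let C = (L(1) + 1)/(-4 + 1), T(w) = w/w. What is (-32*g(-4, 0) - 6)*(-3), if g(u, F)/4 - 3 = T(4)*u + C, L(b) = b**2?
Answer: -622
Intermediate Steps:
T(w) = 1
C = -2/3 (C = (1**2 + 1)/(-4 + 1) = (1 + 1)/(-3) = 2*(-1/3) = -2/3 ≈ -0.66667)
g(u, F) = 28/3 + 4*u (g(u, F) = 12 + 4*(1*u - 2/3) = 12 + 4*(u - 2/3) = 12 + 4*(-2/3 + u) = 12 + (-8/3 + 4*u) = 28/3 + 4*u)
(-32*g(-4, 0) - 6)*(-3) = (-32*(28/3 + 4*(-4)) - 6)*(-3) = (-32*(28/3 - 16) - 6)*(-3) = (-32*(-20/3) - 6)*(-3) = (640/3 - 6)*(-3) = (622/3)*(-3) = -622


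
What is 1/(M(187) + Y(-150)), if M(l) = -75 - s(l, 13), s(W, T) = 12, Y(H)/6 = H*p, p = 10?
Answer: -1/9087 ≈ -0.00011005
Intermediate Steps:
Y(H) = 60*H (Y(H) = 6*(H*10) = 6*(10*H) = 60*H)
M(l) = -87 (M(l) = -75 - 1*12 = -75 - 12 = -87)
1/(M(187) + Y(-150)) = 1/(-87 + 60*(-150)) = 1/(-87 - 9000) = 1/(-9087) = -1/9087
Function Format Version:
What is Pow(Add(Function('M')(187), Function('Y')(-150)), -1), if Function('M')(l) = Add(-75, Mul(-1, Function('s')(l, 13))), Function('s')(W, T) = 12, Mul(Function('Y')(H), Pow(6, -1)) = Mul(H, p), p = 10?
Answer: Rational(-1, 9087) ≈ -0.00011005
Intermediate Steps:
Function('Y')(H) = Mul(60, H) (Function('Y')(H) = Mul(6, Mul(H, 10)) = Mul(6, Mul(10, H)) = Mul(60, H))
Function('M')(l) = -87 (Function('M')(l) = Add(-75, Mul(-1, 12)) = Add(-75, -12) = -87)
Pow(Add(Function('M')(187), Function('Y')(-150)), -1) = Pow(Add(-87, Mul(60, -150)), -1) = Pow(Add(-87, -9000), -1) = Pow(-9087, -1) = Rational(-1, 9087)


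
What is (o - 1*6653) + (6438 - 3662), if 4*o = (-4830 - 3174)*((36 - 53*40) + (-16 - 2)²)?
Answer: 3517883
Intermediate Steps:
o = 3521760 (o = ((-4830 - 3174)*((36 - 53*40) + (-16 - 2)²))/4 = (-8004*((36 - 2120) + (-18)²))/4 = (-8004*(-2084 + 324))/4 = (-8004*(-1760))/4 = (¼)*14087040 = 3521760)
(o - 1*6653) + (6438 - 3662) = (3521760 - 1*6653) + (6438 - 3662) = (3521760 - 6653) + 2776 = 3515107 + 2776 = 3517883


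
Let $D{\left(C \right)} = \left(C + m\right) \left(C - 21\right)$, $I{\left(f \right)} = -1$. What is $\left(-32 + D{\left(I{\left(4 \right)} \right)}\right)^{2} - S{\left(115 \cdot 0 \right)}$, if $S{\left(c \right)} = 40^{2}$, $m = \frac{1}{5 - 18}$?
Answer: $- \frac{258736}{169} \approx -1531.0$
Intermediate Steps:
$m = - \frac{1}{13}$ ($m = \frac{1}{-13} = - \frac{1}{13} \approx -0.076923$)
$S{\left(c \right)} = 1600$
$D{\left(C \right)} = \left(-21 + C\right) \left(- \frac{1}{13} + C\right)$ ($D{\left(C \right)} = \left(C - \frac{1}{13}\right) \left(C - 21\right) = \left(- \frac{1}{13} + C\right) \left(-21 + C\right) = \left(-21 + C\right) \left(- \frac{1}{13} + C\right)$)
$\left(-32 + D{\left(I{\left(4 \right)} \right)}\right)^{2} - S{\left(115 \cdot 0 \right)} = \left(-32 + \left(\frac{21}{13} + \left(-1\right)^{2} - - \frac{274}{13}\right)\right)^{2} - 1600 = \left(-32 + \left(\frac{21}{13} + 1 + \frac{274}{13}\right)\right)^{2} - 1600 = \left(-32 + \frac{308}{13}\right)^{2} - 1600 = \left(- \frac{108}{13}\right)^{2} - 1600 = \frac{11664}{169} - 1600 = - \frac{258736}{169}$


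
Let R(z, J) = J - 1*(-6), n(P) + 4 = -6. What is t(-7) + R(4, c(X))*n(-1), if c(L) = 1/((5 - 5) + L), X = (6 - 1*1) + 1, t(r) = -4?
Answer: -197/3 ≈ -65.667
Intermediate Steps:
X = 6 (X = (6 - 1) + 1 = 5 + 1 = 6)
n(P) = -10 (n(P) = -4 - 6 = -10)
c(L) = 1/L (c(L) = 1/(0 + L) = 1/L)
R(z, J) = 6 + J (R(z, J) = J + 6 = 6 + J)
t(-7) + R(4, c(X))*n(-1) = -4 + (6 + 1/6)*(-10) = -4 + (37/6)*(-10) = -4 - 185/3 = -197/3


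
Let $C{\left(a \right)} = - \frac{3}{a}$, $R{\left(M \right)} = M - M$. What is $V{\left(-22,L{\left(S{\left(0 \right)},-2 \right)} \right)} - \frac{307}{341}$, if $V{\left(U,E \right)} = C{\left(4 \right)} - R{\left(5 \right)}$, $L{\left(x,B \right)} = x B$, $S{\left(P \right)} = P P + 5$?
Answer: $- \frac{2251}{1364} \approx -1.6503$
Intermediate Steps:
$S{\left(P \right)} = 5 + P^{2}$ ($S{\left(P \right)} = P^{2} + 5 = 5 + P^{2}$)
$R{\left(M \right)} = 0$
$L{\left(x,B \right)} = B x$
$V{\left(U,E \right)} = - \frac{3}{4}$ ($V{\left(U,E \right)} = - \frac{3}{4} - 0 = \left(-3\right) \frac{1}{4} + 0 = - \frac{3}{4} + 0 = - \frac{3}{4}$)
$V{\left(-22,L{\left(S{\left(0 \right)},-2 \right)} \right)} - \frac{307}{341} = - \frac{3}{4} - \frac{307}{341} = - \frac{2251}{1364}$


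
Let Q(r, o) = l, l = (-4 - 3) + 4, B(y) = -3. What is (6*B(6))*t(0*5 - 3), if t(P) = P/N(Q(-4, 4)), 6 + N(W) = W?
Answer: -6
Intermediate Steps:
l = -3 (l = -7 + 4 = -3)
Q(r, o) = -3
N(W) = -6 + W
t(P) = -P/9 (t(P) = P/(-6 - 3) = P/(-9) = P*(-⅑) = -P/9)
(6*B(6))*t(0*5 - 3) = (6*(-3))*(-(0*5 - 3)/9) = -(-2)*(0 - 3) = -(-2)*(-3) = -18*⅓ = -6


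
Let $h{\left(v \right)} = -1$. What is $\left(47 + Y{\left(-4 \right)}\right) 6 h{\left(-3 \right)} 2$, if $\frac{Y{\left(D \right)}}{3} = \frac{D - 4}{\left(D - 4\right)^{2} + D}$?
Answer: $- \frac{2796}{5} \approx -559.2$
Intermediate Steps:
$Y{\left(D \right)} = \frac{3 \left(-4 + D\right)}{D + \left(-4 + D\right)^{2}}$ ($Y{\left(D \right)} = 3 \frac{D - 4}{\left(D - 4\right)^{2} + D} = 3 \frac{-4 + D}{\left(-4 + D\right)^{2} + D} = 3 \frac{-4 + D}{D + \left(-4 + D\right)^{2}} = \frac{3 \left(-4 + D\right)}{D + \left(-4 + D\right)^{2}}$)
$\left(47 + Y{\left(-4 \right)}\right) 6 h{\left(-3 \right)} 2 = \left(47 + \frac{3 \left(-4 - 4\right)}{-4 + \left(-4 - 4\right)^{2}}\right) 6 \left(-1\right) 2 = \left(47 + 3 \frac{1}{-4 + \left(-8\right)^{2}} \left(-8\right)\right) \left(\left(-6\right) 2\right) = \left(47 + 3 \frac{1}{-4 + 64} \left(-8\right)\right) \left(-12\right) = \left(47 + 3 \cdot \frac{1}{60} \left(-8\right)\right) \left(-12\right) = \left(47 - \frac{2}{5}\right) \left(-12\right) = \frac{233}{5} \left(-12\right) = - \frac{2796}{5}$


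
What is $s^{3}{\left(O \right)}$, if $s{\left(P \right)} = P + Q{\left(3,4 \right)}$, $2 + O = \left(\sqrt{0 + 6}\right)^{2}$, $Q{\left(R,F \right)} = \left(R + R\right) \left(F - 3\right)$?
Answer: $1000$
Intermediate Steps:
$Q{\left(R,F \right)} = 2 R \left(-3 + F\right)$
$O = 4$ ($O = -2 + \left(\sqrt{0 + 6}\right)^{2} = -2 + \left(\sqrt{6}\right)^{2} = -2 + 6 = 4$)
$s{\left(P \right)} = 6 + P$ ($s{\left(P \right)} = P + 2 \cdot 3 \left(-3 + 4\right) = P + 2 \cdot 3 \cdot 1 = P + 6 = 6 + P$)
$s^{3}{\left(O \right)} = \left(6 + 4\right)^{3} = 10^{3} = 1000$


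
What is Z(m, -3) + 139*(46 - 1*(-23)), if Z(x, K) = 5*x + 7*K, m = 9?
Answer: 9615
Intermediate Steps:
Z(m, -3) + 139*(46 - 1*(-23)) = (5*9 + 7*(-3)) + 139*(46 - 1*(-23)) = (45 - 21) + 139*(46 + 23) = 24 + 139*69 = 24 + 9591 = 9615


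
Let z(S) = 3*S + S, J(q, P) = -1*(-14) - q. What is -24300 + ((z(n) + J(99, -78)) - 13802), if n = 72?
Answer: -37899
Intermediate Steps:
J(q, P) = 14 - q
z(S) = 4*S
-24300 + ((z(n) + J(99, -78)) - 13802) = -24300 + ((4*72 + (14 - 1*99)) - 13802) = -24300 + ((288 + (14 - 99)) - 13802) = -24300 + ((288 - 85) - 13802) = -24300 + (203 - 13802) = -24300 - 13599 = -37899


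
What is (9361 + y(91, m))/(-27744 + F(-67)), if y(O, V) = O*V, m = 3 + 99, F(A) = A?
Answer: -18643/27811 ≈ -0.67035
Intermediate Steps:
m = 102
(9361 + y(91, m))/(-27744 + F(-67)) = (9361 + 91*102)/(-27744 - 67) = (9361 + 9282)/(-27811) = 18643*(-1/27811) = -18643/27811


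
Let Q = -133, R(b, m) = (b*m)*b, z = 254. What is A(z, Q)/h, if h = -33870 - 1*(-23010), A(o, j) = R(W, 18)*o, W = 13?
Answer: -64389/905 ≈ -71.148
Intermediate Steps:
R(b, m) = m*b**2
A(o, j) = 3042*o (A(o, j) = (18*13**2)*o = (18*169)*o = 3042*o)
h = -10860 (h = -33870 + 23010 = -10860)
A(z, Q)/h = (3042*254)/(-10860) = 772668*(-1/10860) = -64389/905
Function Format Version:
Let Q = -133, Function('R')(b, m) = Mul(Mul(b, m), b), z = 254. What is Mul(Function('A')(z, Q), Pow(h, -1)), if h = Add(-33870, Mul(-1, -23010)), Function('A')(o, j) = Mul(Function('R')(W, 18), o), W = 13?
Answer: Rational(-64389, 905) ≈ -71.148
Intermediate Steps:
Function('R')(b, m) = Mul(m, Pow(b, 2))
Function('A')(o, j) = Mul(3042, o) (Function('A')(o, j) = Mul(Mul(18, Pow(13, 2)), o) = Mul(Mul(18, 169), o) = Mul(3042, o))
h = -10860 (h = Add(-33870, 23010) = -10860)
Mul(Function('A')(z, Q), Pow(h, -1)) = Mul(Mul(3042, 254), Pow(-10860, -1)) = Mul(772668, Rational(-1, 10860)) = Rational(-64389, 905)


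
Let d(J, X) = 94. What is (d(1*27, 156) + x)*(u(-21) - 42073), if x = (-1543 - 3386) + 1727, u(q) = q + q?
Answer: 130893420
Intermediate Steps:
u(q) = 2*q
x = -3202 (x = -4929 + 1727 = -3202)
(d(1*27, 156) + x)*(u(-21) - 42073) = (94 - 3202)*(2*(-21) - 42073) = -3108*(-42 - 42073) = -3108*(-42115) = 130893420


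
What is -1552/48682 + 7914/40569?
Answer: 53717710/329163343 ≈ 0.16319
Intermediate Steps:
-1552/48682 + 7914/40569 = -1552*1/48682 + 7914*(1/40569) = -776/24341 + 2638/13523 = 53717710/329163343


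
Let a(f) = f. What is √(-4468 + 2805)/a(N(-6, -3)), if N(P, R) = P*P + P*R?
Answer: I*√1663/54 ≈ 0.75518*I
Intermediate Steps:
N(P, R) = P² + P*R
√(-4468 + 2805)/a(N(-6, -3)) = √(-4468 + 2805)/((-6*(-6 - 3))) = √(-1663)/((-6*(-9))) = (I*√1663)/54 = (I*√1663)*(1/54) = I*√1663/54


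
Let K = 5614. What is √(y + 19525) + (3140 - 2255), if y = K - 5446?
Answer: 885 + √19693 ≈ 1025.3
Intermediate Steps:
y = 168 (y = 5614 - 5446 = 168)
√(y + 19525) + (3140 - 2255) = √(168 + 19525) + (3140 - 2255) = √19693 + 885 = 885 + √19693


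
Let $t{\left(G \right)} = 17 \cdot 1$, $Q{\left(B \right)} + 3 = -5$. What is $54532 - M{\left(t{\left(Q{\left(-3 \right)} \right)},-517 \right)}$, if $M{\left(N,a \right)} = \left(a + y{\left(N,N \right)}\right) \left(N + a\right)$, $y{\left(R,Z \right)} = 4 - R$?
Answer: $-210468$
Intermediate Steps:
$Q{\left(B \right)} = -8$ ($Q{\left(B \right)} = -3 - 5 = -8$)
$t{\left(G \right)} = 17$
$M{\left(N,a \right)} = \left(N + a\right) \left(4 + a - N\right)$ ($M{\left(N,a \right)} = \left(a - \left(-4 + N\right)\right) \left(N + a\right) = \left(4 + a - N\right) \left(N + a\right) = \left(N + a\right) \left(4 + a - N\right)$)
$54532 - M{\left(t{\left(Q{\left(-3 \right)} \right)},-517 \right)} = 54532 - \left(\left(-517\right)^{2} - 17^{2} + 4 \cdot 17 + 4 \left(-517\right)\right) = 54532 - \left(267289 - 289 + 68 - 2068\right) = 54532 - 265000 = -210468$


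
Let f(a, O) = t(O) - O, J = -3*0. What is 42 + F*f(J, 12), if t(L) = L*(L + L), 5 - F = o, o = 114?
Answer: -30042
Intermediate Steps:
F = -109 (F = 5 - 1*114 = 5 - 114 = -109)
J = 0
t(L) = 2*L² (t(L) = L*(2*L) = 2*L²)
f(a, O) = -O + 2*O² (f(a, O) = 2*O² - O = -O + 2*O²)
42 + F*f(J, 12) = 42 - 1308*(-1 + 2*12) = 42 - 1308*(-1 + 24) = 42 - 1308*23 = 42 - 109*276 = 42 - 30084 = -30042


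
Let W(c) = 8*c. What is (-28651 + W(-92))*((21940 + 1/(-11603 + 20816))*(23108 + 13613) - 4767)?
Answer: -218124716273948390/9213 ≈ -2.3676e+13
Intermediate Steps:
(-28651 + W(-92))*((21940 + 1/(-11603 + 20816))*(23108 + 13613) - 4767) = (-28651 + 8*(-92))*((21940 + 1/(-11603 + 20816))*(23108 + 13613) - 4767) = (-28651 - 736)*((21940 + 1/9213)*36721 - 4767) = -29387*((21940 + 1/9213)*36721 - 4767) = -29387*((202133221/9213)*36721 - 4767) = -29387*(7422534008341/9213 - 4767) = -29387*7422490089970/9213 = -218124716273948390/9213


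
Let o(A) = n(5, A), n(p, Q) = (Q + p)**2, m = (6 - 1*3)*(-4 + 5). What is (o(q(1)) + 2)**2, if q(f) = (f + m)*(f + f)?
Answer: 29241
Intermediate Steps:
m = 3 (m = (6 - 3)*1 = 3*1 = 3)
q(f) = 2*f*(3 + f) (q(f) = (f + 3)*(f + f) = (3 + f)*(2*f) = 2*f*(3 + f))
o(A) = (5 + A)**2 (o(A) = (A + 5)**2 = (5 + A)**2)
(o(q(1)) + 2)**2 = ((5 + 2*1*(3 + 1))**2 + 2)**2 = ((5 + 2*1*4)**2 + 2)**2 = ((5 + 8)**2 + 2)**2 = (13**2 + 2)**2 = (169 + 2)**2 = 171**2 = 29241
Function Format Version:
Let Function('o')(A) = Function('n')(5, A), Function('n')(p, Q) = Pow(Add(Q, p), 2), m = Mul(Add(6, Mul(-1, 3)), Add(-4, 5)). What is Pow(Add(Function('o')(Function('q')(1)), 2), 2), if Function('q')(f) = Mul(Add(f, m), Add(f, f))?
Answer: 29241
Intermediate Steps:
m = 3 (m = Mul(Add(6, -3), 1) = Mul(3, 1) = 3)
Function('q')(f) = Mul(2, f, Add(3, f)) (Function('q')(f) = Mul(Add(f, 3), Add(f, f)) = Mul(Add(3, f), Mul(2, f)) = Mul(2, f, Add(3, f)))
Function('o')(A) = Pow(Add(5, A), 2) (Function('o')(A) = Pow(Add(A, 5), 2) = Pow(Add(5, A), 2))
Pow(Add(Function('o')(Function('q')(1)), 2), 2) = Pow(Add(Pow(Add(5, Mul(2, 1, Add(3, 1))), 2), 2), 2) = Pow(Add(Pow(Add(5, Mul(2, 1, 4)), 2), 2), 2) = Pow(Add(Pow(Add(5, 8), 2), 2), 2) = Pow(Add(Pow(13, 2), 2), 2) = Pow(Add(169, 2), 2) = Pow(171, 2) = 29241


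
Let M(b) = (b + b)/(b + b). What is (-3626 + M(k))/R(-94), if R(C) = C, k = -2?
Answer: 3625/94 ≈ 38.564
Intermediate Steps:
M(b) = 1 (M(b) = (2*b)/((2*b)) = (2*b)*(1/(2*b)) = 1)
(-3626 + M(k))/R(-94) = (-3626 + 1)/(-94) = -3625*(-1/94) = 3625/94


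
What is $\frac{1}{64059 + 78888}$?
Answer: $\frac{1}{142947} \approx 6.9956 \cdot 10^{-6}$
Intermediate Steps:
$\frac{1}{64059 + 78888} = \frac{1}{142947}$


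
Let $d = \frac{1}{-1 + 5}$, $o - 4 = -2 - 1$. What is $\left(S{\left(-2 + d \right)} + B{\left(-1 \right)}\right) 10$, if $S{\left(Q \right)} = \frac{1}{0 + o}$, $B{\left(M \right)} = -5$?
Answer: $-40$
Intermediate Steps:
$o = 1$ ($o = 4 - 3 = 1$)
$d = \frac{1}{4} \approx 0.25$
$S{\left(Q \right)} = 1$ ($S{\left(Q \right)} = \frac{1}{0 + 1} = 1^{-1} = 1$)
$\left(S{\left(-2 + d \right)} + B{\left(-1 \right)}\right) 10 = \left(1 - 5\right) 10 = \left(-4\right) 10 = -40$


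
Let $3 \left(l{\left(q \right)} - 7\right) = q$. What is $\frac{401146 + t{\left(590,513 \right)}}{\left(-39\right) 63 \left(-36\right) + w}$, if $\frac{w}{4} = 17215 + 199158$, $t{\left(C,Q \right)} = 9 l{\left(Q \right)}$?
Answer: $\frac{100687}{238486} \approx 0.42219$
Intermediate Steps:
$l{\left(q \right)} = 7 + \frac{q}{3}$
$t{\left(C,Q \right)} = 63 + 3 Q$ ($t{\left(C,Q \right)} = 9 \left(7 + \frac{Q}{3}\right) = 63 + 3 Q$)
$w = 865492$ ($w = 4 \left(17215 + 199158\right) = 4 \cdot 216373 = 865492$)
$\frac{401146 + t{\left(590,513 \right)}}{\left(-39\right) 63 \left(-36\right) + w} = \frac{401146 + \left(63 + 3 \cdot 513\right)}{\left(-39\right) 63 \left(-36\right) + 865492} = \frac{401146 + \left(63 + 1539\right)}{\left(-2457\right) \left(-36\right) + 865492} = \frac{401146 + 1602}{88452 + 865492} = \frac{402748}{953944} = 402748 \cdot \frac{1}{953944} = \frac{100687}{238486}$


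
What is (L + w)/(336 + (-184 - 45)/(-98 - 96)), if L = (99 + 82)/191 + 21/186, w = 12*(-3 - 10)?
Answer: -177974921/387310373 ≈ -0.45952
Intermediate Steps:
w = -156 (w = 12*(-13) = -156)
L = 12559/11842 (L = 181*(1/191) + 21*(1/186) = 181/191 + 7/62 = 12559/11842 ≈ 1.0605)
(L + w)/(336 + (-184 - 45)/(-98 - 96)) = (12559/11842 - 156)/(336 + (-184 - 45)/(-98 - 96)) = -1834793/(11842*(336 - 229/(-194))) = -1834793/(11842*(336 - 229*(-1/194))) = -1834793/(11842*(336 + 229/194)) = -1834793/(11842*65413/194) = -1834793/11842*194/65413 = -177974921/387310373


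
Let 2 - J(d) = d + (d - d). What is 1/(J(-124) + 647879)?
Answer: 1/648005 ≈ 1.5432e-6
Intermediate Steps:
J(d) = 2 - d (J(d) = 2 - (d + (d - d)) = 2 - (d + 0) = 2 - d)
1/(J(-124) + 647879) = 1/((2 - 1*(-124)) + 647879) = 1/((2 + 124) + 647879) = 1/(126 + 647879) = 1/648005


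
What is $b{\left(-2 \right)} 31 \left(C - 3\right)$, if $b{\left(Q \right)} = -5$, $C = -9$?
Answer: $1860$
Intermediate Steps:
$b{\left(-2 \right)} 31 \left(C - 3\right) = \left(-5\right) 31 \left(-9 - 3\right) = \left(-155\right) \left(-12\right) = 1860$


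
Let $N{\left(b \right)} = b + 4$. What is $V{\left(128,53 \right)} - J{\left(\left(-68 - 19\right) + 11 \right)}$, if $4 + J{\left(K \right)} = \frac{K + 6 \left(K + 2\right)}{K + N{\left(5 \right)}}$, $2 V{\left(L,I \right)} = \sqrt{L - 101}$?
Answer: $- \frac{252}{67} + \frac{3 \sqrt{3}}{2} \approx -1.1631$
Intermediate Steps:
$N{\left(b \right)} = 4 + b$
$V{\left(L,I \right)} = \frac{\sqrt{-101 + L}}{2}$ ($V{\left(L,I \right)} = \frac{\sqrt{L - 101}}{2} = \frac{\sqrt{-101 + L}}{2}$)
$J{\left(K \right)} = -4 + \frac{12 + 7 K}{9 + K}$ ($J{\left(K \right)} = -4 + \frac{K + 6 \left(K + 2\right)}{K + \left(4 + 5\right)} = -4 + \frac{K + 6 \left(2 + K\right)}{K + 9} = -4 + \frac{K + \left(12 + 6 K\right)}{9 + K} = -4 + \frac{12 + 7 K}{9 + K}$)
$V{\left(128,53 \right)} - J{\left(\left(-68 - 19\right) + 11 \right)} = \frac{\sqrt{-101 + 128}}{2} - \frac{3 \left(-8 + \left(\left(-68 - 19\right) + 11\right)\right)}{9 + \left(\left(-68 - 19\right) + 11\right)} = \frac{\sqrt{27}}{2} - \frac{3 \left(-8 + \left(-87 + 11\right)\right)}{9 + \left(-87 + 11\right)} = \frac{3 \sqrt{3}}{2} - \frac{3 \left(-8 - 76\right)}{9 - 76} = \frac{3 \sqrt{3}}{2} - 3 \frac{1}{-67} \left(-84\right) = \frac{3 \sqrt{3}}{2} - 3 \left(- \frac{1}{67}\right) \left(-84\right) = \frac{3 \sqrt{3}}{2} - \frac{252}{67} = - \frac{252}{67} + \frac{3 \sqrt{3}}{2}$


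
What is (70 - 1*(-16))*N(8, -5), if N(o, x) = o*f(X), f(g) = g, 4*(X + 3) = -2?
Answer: -2408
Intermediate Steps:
X = -7/2 (X = -3 + (¼)*(-2) = -3 - ½ = -7/2 ≈ -3.5000)
N(o, x) = -7*o/2 (N(o, x) = o*(-7/2) = -7*o/2)
(70 - 1*(-16))*N(8, -5) = (70 - 1*(-16))*(-7/2*8) = (70 + 16)*(-28) = 86*(-28) = -2408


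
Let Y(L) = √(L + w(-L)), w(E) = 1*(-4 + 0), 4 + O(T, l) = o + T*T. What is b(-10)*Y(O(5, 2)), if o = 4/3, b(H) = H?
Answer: -10*√165/3 ≈ -42.817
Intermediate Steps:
o = 4/3 (o = 4*(⅓) = 4/3 ≈ 1.3333)
O(T, l) = -8/3 + T² (O(T, l) = -4 + (4/3 + T*T) = -4 + (4/3 + T²) = -8/3 + T²)
w(E) = -4 (w(E) = 1*(-4) = -4)
Y(L) = √(-4 + L) (Y(L) = √(L - 4) = √(-4 + L))
b(-10)*Y(O(5, 2)) = -10*√(-4 + (-8/3 + 5²)) = -10*√(-4 + (-8/3 + 25)) = -10*√(-4 + 67/3) = -10*√165/3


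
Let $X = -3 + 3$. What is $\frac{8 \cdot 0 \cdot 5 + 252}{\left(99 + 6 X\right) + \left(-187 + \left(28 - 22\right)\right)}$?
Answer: $- \frac{126}{41} \approx -3.0732$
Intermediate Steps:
$X = 0$
$\frac{8 \cdot 0 \cdot 5 + 252}{\left(99 + 6 X\right) + \left(-187 + \left(28 - 22\right)\right)} = \frac{8 \cdot 0 \cdot 5 + 252}{\left(99 + 6 \cdot 0\right) + \left(-187 + \left(28 - 22\right)\right)} = \frac{0 \cdot 5 + 252}{\left(99 + 0\right) + \left(-187 + \left(28 - 22\right)\right)} = \frac{0 + 252}{99 + \left(-187 + 6\right)} = \frac{252}{99 - 181} = \frac{252}{-82} = 252 \left(- \frac{1}{82}\right) = - \frac{126}{41}$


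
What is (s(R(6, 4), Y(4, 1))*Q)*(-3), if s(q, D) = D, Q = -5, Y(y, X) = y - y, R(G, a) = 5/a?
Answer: 0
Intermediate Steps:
Y(y, X) = 0
(s(R(6, 4), Y(4, 1))*Q)*(-3) = (0*(-5))*(-3) = 0*(-3) = 0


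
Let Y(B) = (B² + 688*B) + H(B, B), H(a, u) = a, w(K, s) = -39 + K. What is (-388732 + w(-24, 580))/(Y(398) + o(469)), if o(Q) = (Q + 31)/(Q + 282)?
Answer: -291985045/324902626 ≈ -0.89868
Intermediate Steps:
o(Q) = (31 + Q)/(282 + Q)
Y(B) = B² + 689*B (Y(B) = (B² + 688*B) + B = B² + 689*B)
(-388732 + w(-24, 580))/(Y(398) + o(469)) = (-388732 + (-39 - 24))/(398*(689 + 398) + (31 + 469)/(282 + 469)) = (-388732 - 63)/(398*1087 + 500/751) = -388795/(432626 + (1/751)*500) = -388795/(432626 + 500/751) = -388795/324902626/751 = -388795*751/324902626 = -291985045/324902626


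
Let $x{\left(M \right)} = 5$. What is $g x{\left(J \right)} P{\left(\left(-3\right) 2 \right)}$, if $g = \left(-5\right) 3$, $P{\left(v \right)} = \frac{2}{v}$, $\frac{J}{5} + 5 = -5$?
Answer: $25$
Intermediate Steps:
$J = -50$ ($J = -25 + 5 \left(-5\right) = -25 - 25 = -50$)
$g = -15$
$g x{\left(J \right)} P{\left(\left(-3\right) 2 \right)} = \left(-15\right) 5 \frac{2}{\left(-3\right) 2} = - 75 \frac{2}{-6} = - 75 \cdot 2 \left(- \frac{1}{6}\right) = \left(-75\right) \left(- \frac{1}{3}\right) = 25$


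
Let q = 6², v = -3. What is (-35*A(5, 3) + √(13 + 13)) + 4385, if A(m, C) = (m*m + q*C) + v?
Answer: -165 + √26 ≈ -159.90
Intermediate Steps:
q = 36
A(m, C) = -3 + m² + 36*C (A(m, C) = (m*m + 36*C) - 3 = (m² + 36*C) - 3 = -3 + m² + 36*C)
(-35*A(5, 3) + √(13 + 13)) + 4385 = (-35*(-3 + 5² + 36*3) + √(13 + 13)) + 4385 = (-35*(-3 + 25 + 108) + √26) + 4385 = (-35*130 + √26) + 4385 = (-4550 + √26) + 4385 = -165 + √26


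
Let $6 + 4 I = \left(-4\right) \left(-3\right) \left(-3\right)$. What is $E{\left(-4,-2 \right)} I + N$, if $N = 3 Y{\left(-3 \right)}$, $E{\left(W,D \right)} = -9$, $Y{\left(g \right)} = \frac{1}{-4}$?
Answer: $\frac{375}{4} \approx 93.75$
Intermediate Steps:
$Y{\left(g \right)} = - \frac{1}{4}$
$N = - \frac{3}{4}$ ($N = 3 \left(- \frac{1}{4}\right) = - \frac{3}{4} \approx -0.75$)
$I = - \frac{21}{2}$ ($I = - \frac{3}{2} + \frac{\left(-4\right) \left(-3\right) \left(-3\right)}{4} = - \frac{3}{2} + \frac{12 \left(-3\right)}{4} = - \frac{3}{2} + \frac{1}{4} \left(-36\right) = - \frac{3}{2} - 9 = - \frac{21}{2} \approx -10.5$)
$E{\left(-4,-2 \right)} I + N = \left(-9\right) \left(- \frac{21}{2}\right) - \frac{3}{4} = \frac{189}{2} - \frac{3}{4} = \frac{375}{4}$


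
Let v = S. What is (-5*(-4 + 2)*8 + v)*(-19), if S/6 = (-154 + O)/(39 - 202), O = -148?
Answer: -282188/163 ≈ -1731.2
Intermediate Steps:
S = 1812/163 (S = 6*((-154 - 148)/(39 - 202)) = 6*(-302/(-163)) = 6*(-302*(-1/163)) = 6*(302/163) = 1812/163 ≈ 11.117)
v = 1812/163 ≈ 11.117
(-5*(-4 + 2)*8 + v)*(-19) = (-5*(-4 + 2)*8 + 1812/163)*(-19) = (-5*(-2)*8 + 1812/163)*(-19) = (10*8 + 1812/163)*(-19) = (80 + 1812/163)*(-19) = (14852/163)*(-19) = -282188/163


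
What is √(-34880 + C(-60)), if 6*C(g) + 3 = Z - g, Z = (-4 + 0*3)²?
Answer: I*√1255242/6 ≈ 186.73*I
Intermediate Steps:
Z = 16 (Z = (-4 + 0)² = (-4)² = 16)
C(g) = 13/6 - g/6 (C(g) = -½ + (16 - g)/6 = -½ + (8/3 - g/6) = 13/6 - g/6)
√(-34880 + C(-60)) = √(-34880 + (13/6 - ⅙*(-60))) = √(-34880 + (13/6 + 10)) = √(-34880 + 73/6) = √(-209207/6) = I*√1255242/6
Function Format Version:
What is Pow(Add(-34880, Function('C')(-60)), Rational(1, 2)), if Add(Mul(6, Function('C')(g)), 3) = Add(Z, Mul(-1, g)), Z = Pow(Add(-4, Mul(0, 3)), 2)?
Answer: Mul(Rational(1, 6), I, Pow(1255242, Rational(1, 2))) ≈ Mul(186.73, I)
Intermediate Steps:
Z = 16 (Z = Pow(Add(-4, 0), 2) = Pow(-4, 2) = 16)
Function('C')(g) = Add(Rational(13, 6), Mul(Rational(-1, 6), g)) (Function('C')(g) = Add(Rational(-1, 2), Mul(Rational(1, 6), Add(16, Mul(-1, g)))) = Add(Rational(-1, 2), Add(Rational(8, 3), Mul(Rational(-1, 6), g))) = Add(Rational(13, 6), Mul(Rational(-1, 6), g)))
Pow(Add(-34880, Function('C')(-60)), Rational(1, 2)) = Pow(Add(-34880, Add(Rational(13, 6), Mul(Rational(-1, 6), -60))), Rational(1, 2)) = Pow(Add(-34880, Add(Rational(13, 6), 10)), Rational(1, 2)) = Pow(Add(-34880, Rational(73, 6)), Rational(1, 2)) = Pow(Rational(-209207, 6), Rational(1, 2)) = Mul(Rational(1, 6), I, Pow(1255242, Rational(1, 2)))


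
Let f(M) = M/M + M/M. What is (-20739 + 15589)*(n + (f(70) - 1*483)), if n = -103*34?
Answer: 20512450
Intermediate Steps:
n = -3502
f(M) = 2 (f(M) = 1 + 1 = 2)
(-20739 + 15589)*(n + (f(70) - 1*483)) = (-20739 + 15589)*(-3502 + (2 - 1*483)) = -5150*(-3502 + (2 - 483)) = -5150*(-3502 - 481) = -5150*(-3983) = 20512450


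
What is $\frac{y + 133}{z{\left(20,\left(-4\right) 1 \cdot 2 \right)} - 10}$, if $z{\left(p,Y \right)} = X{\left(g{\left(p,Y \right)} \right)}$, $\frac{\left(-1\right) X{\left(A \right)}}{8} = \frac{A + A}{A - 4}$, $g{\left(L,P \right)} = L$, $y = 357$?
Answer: $- \frac{49}{3} \approx -16.333$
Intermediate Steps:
$X{\left(A \right)} = - \frac{16 A}{-4 + A}$ ($X{\left(A \right)} = - 8 \frac{A + A}{A - 4} = - 8 \frac{2 A}{-4 + A} = - \frac{16 A}{-4 + A}$)
$z{\left(p,Y \right)} = - \frac{16 p}{-4 + p}$
$\frac{y + 133}{z{\left(20,\left(-4\right) 1 \cdot 2 \right)} - 10} = \frac{357 + 133}{\left(-16\right) 20 \frac{1}{-4 + 20} - 10} = \frac{490}{\left(-16\right) 20 \cdot \frac{1}{16} - 10} = \frac{490}{-20 - 10} = \frac{490}{-30} = 490 \left(- \frac{1}{30}\right) = - \frac{49}{3}$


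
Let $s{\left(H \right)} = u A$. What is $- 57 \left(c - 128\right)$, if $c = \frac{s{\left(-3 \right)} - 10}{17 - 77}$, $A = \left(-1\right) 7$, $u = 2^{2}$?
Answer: $\frac{72599}{10} \approx 7259.9$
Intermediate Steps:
$u = 4$
$A = -7$
$s{\left(H \right)} = -28$ ($s{\left(H \right)} = 4 \left(-7\right) = -28$)
$c = \frac{19}{30}$ ($c = \frac{-28 - 10}{17 - 77} = - \frac{38}{-60} = \left(-38\right) \left(- \frac{1}{60}\right) = \frac{19}{30} \approx 0.63333$)
$- 57 \left(c - 128\right) = - 57 \left(\frac{19}{30} - 128\right) = \left(-57\right) \left(- \frac{3821}{30}\right) = \frac{72599}{10}$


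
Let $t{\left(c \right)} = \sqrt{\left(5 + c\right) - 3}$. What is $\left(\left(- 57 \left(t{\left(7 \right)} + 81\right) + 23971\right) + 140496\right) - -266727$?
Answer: $426406$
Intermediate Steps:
$t{\left(c \right)} = \sqrt{2 + c}$
$\left(\left(- 57 \left(t{\left(7 \right)} + 81\right) + 23971\right) + 140496\right) - -266727 = \left(\left(- 57 \left(\sqrt{2 + 7} + 81\right) + 23971\right) + 140496\right) - -266727 = \left(\left(- 57 \left(\sqrt{9} + 81\right) + 23971\right) + 140496\right) + 266727 = \left(\left(- 57 \left(3 + 81\right) + 23971\right) + 140496\right) + 266727 = \left(\left(\left(-57\right) 84 + 23971\right) + 140496\right) + 266727 = \left(\left(-4788 + 23971\right) + 140496\right) + 266727 = \left(19183 + 140496\right) + 266727 = 159679 + 266727 = 426406$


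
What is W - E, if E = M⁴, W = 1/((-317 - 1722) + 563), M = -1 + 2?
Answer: -1477/1476 ≈ -1.0007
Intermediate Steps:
M = 1
W = -1/1476 (W = 1/(-2039 + 563) = 1/(-1476) = -1/1476 ≈ -0.00067751)
E = 1 (E = 1⁴ = 1)
W - E = -1/1476 - 1*1 = -1/1476 - 1 = -1477/1476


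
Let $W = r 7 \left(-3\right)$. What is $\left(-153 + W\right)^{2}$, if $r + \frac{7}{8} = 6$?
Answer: $\frac{4347225}{64} \approx 67925.0$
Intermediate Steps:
$r = \frac{41}{8}$ ($r = - \frac{7}{8} + 6 = \frac{41}{8} \approx 5.125$)
$W = - \frac{861}{8}$ ($W = \frac{41}{8} \cdot 7 \left(-3\right) = \frac{287}{8} \left(-3\right) = - \frac{861}{8} \approx -107.63$)
$\left(-153 + W\right)^{2} = \left(-153 - \frac{861}{8}\right)^{2} = \left(- \frac{2085}{8}\right)^{2} = \frac{4347225}{64}$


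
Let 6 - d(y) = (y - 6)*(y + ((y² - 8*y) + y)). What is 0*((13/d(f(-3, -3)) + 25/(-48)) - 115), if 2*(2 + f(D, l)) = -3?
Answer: 0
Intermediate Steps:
f(D, l) = -7/2 (f(D, l) = -2 + (½)*(-3) = -2 - 3/2 = -7/2)
d(y) = 6 - (-6 + y)*(y² - 6*y) (d(y) = 6 - (y - 6)*(y + ((y² - 8*y) + y)) = 6 - (-6 + y)*(y + (y² - 7*y)) = 6 - (-6 + y)*(y² - 6*y))
0*((13/d(f(-3, -3)) + 25/(-48)) - 115) = 0*((13/(6 - (-7/2)³ - 36*(-7/2) + 12*(-7/2)²) + 25/(-48)) - 115) = 0*((13/(6 - 1*(-343/8) + 126 + 12*(49/4)) + 25*(-1/48)) - 115) = 0*((13/(6 + 343/8 + 126 + 147) - 25/48) - 115) = 0*((13/(2575/8) - 25/48) - 115) = 0*((13*(8/2575) - 25/48) - 115) = 0*((104/2575 - 25/48) - 115) = 0*(-59383/123600 - 115) = 0*(-14273383/123600) = 0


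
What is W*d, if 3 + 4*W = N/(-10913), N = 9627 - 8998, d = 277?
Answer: -2310734/10913 ≈ -211.74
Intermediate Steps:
N = 629
W = -8342/10913 (W = -¾ + (629/(-10913))/4 = -¾ + (629*(-1/10913))/4 = -¾ + (¼)*(-629/10913) = -¾ - 629/43652 = -8342/10913 ≈ -0.76441)
W*d = -8342/10913*277 = -2310734/10913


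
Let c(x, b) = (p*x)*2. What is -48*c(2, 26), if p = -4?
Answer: 768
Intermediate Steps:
c(x, b) = -8*x (c(x, b) = -4*x*2 = -8*x)
-48*c(2, 26) = -(-384)*2 = -48*(-16) = 768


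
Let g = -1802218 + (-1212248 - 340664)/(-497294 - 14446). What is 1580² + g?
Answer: 88810562398/127935 ≈ 6.9419e+5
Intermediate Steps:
g = -230566371602/127935 (g = -1802218 - 1552912/(-511740) = -1802218 - 1552912*(-1/511740) = -1802218 + 388228/127935 = -230566371602/127935 ≈ -1.8022e+6)
1580² + g = 1580² - 230566371602/127935 = 2496400 - 230566371602/127935 = 88810562398/127935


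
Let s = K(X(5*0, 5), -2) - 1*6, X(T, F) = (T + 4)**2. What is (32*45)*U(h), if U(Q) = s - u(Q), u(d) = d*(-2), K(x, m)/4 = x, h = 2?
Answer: 89280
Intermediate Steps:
X(T, F) = (4 + T)**2
K(x, m) = 4*x
u(d) = -2*d
s = 58 (s = 4*(4 + 5*0)**2 - 1*6 = 4*(4 + 0)**2 - 6 = 4*4**2 - 6 = 4*16 - 6 = 64 - 6 = 58)
U(Q) = 58 + 2*Q (U(Q) = 58 - (-2)*Q = 58 + 2*Q)
(32*45)*U(h) = (32*45)*(58 + 2*2) = 1440*(58 + 4) = 1440*62 = 89280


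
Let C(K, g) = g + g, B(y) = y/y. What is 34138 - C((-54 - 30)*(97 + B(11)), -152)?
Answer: 34442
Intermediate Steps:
B(y) = 1
C(K, g) = 2*g
34138 - C((-54 - 30)*(97 + B(11)), -152) = 34138 - 2*(-152) = 34138 - 1*(-304) = 34138 + 304 = 34442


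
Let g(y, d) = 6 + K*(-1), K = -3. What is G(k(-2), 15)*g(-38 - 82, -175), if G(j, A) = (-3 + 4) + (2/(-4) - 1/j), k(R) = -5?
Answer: 63/10 ≈ 6.3000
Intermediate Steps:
G(j, A) = ½ - 1/j (G(j, A) = 1 + (2*(-¼) - 1/j) = 1 + (-½ - 1/j) = ½ - 1/j)
g(y, d) = 9 (g(y, d) = 6 - 3*(-1) = 6 + 3 = 9)
G(k(-2), 15)*g(-38 - 82, -175) = ((½)*(-2 - 5)/(-5))*9 = ((½)*(-⅕)*(-7))*9 = (7/10)*9 = 63/10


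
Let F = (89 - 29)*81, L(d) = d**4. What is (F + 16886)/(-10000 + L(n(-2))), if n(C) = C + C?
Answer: -10873/4872 ≈ -2.2317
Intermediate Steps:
n(C) = 2*C
F = 4860 (F = 60*81 = 4860)
(F + 16886)/(-10000 + L(n(-2))) = (4860 + 16886)/(-10000 + (2*(-2))**4) = 21746/(-10000 + (-4)**4) = 21746/(-10000 + 256) = 21746/(-9744) = 21746*(-1/9744) = -10873/4872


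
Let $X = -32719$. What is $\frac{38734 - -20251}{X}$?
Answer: $- \frac{58985}{32719} \approx -1.8028$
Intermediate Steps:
$\frac{38734 - -20251}{X} = \frac{38734 - -20251}{-32719} = \left(38734 + 20251\right) \left(- \frac{1}{32719}\right) = 58985 \left(- \frac{1}{32719}\right) = - \frac{58985}{32719}$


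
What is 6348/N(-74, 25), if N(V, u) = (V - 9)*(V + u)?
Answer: 6348/4067 ≈ 1.5609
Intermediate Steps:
N(V, u) = (-9 + V)*(V + u)
6348/N(-74, 25) = 6348/((-74)**2 - 9*(-74) - 9*25 - 74*25) = 6348/(5476 + 666 - 225 - 1850) = 6348/4067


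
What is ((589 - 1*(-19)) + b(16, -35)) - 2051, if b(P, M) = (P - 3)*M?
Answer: -1898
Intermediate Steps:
b(P, M) = M*(-3 + P) (b(P, M) = (-3 + P)*M = M*(-3 + P))
((589 - 1*(-19)) + b(16, -35)) - 2051 = ((589 - 1*(-19)) - 35*(-3 + 16)) - 2051 = ((589 + 19) - 35*13) - 2051 = (608 - 455) - 2051 = 153 - 2051 = -1898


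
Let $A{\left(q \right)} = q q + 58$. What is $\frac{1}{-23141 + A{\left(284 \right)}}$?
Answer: $\frac{1}{57573} \approx 1.7369 \cdot 10^{-5}$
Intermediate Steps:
$A{\left(q \right)} = 58 + q^{2}$ ($A{\left(q \right)} = q^{2} + 58 = 58 + q^{2}$)
$\frac{1}{-23141 + A{\left(284 \right)}} = \frac{1}{-23141 + \left(58 + 284^{2}\right)} = \frac{1}{-23141 + \left(58 + 80656\right)} = \frac{1}{-23141 + 80714} = \frac{1}{57573}$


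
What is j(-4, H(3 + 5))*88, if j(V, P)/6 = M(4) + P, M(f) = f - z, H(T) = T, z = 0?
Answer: 6336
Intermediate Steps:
M(f) = f (M(f) = f - 1*0 = f + 0 = f)
j(V, P) = 24 + 6*P (j(V, P) = 6*(4 + P) = 24 + 6*P)
j(-4, H(3 + 5))*88 = (24 + 6*(3 + 5))*88 = (24 + 6*8)*88 = (24 + 48)*88 = 72*88 = 6336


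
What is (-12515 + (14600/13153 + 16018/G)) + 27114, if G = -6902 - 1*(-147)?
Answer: 185283915533/12692645 ≈ 14598.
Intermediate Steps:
G = -6755 (G = -6902 + 147 = -6755)
(-12515 + (14600/13153 + 16018/G)) + 27114 = (-12515 + (14600/13153 + 16018/(-6755))) + 27114 = (-12515 + (14600*(1/13153) + 16018*(-1/6755))) + 27114 = (-12515 + (14600/13153 - 16018/6755)) + 27114 = (-12515 - 16008822/12692645) + 27114 = -158864460997/12692645 + 27114 = 185283915533/12692645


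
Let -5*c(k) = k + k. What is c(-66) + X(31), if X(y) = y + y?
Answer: 442/5 ≈ 88.400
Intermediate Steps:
X(y) = 2*y
c(k) = -2*k/5 (c(k) = -(k + k)/5 = -2*k/5)
c(-66) + X(31) = -⅖*(-66) + 2*31 = 132/5 + 62 = 442/5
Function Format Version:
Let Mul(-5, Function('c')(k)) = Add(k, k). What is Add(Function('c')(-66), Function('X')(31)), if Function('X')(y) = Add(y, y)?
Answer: Rational(442, 5) ≈ 88.400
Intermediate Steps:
Function('X')(y) = Mul(2, y)
Function('c')(k) = Mul(Rational(-2, 5), k) (Function('c')(k) = Mul(Rational(-1, 5), Add(k, k)) = Mul(Rational(-1, 5), Mul(2, k)) = Mul(Rational(-2, 5), k))
Add(Function('c')(-66), Function('X')(31)) = Add(Mul(Rational(-2, 5), -66), Mul(2, 31)) = Add(Rational(132, 5), 62) = Rational(442, 5)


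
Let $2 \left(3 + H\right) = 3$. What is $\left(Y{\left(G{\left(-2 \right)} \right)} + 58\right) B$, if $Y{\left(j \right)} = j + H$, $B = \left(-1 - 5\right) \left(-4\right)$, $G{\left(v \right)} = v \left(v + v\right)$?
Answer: $1548$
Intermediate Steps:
$H = - \frac{3}{2}$ ($H = -3 + \frac{1}{2} \cdot 3 = -3 + \frac{3}{2} = - \frac{3}{2} \approx -1.5$)
$G{\left(v \right)} = 2 v^{2}$ ($G{\left(v \right)} = v 2 v = 2 v^{2}$)
$B = 24$ ($B = \left(-6\right) \left(-4\right) = 24$)
$Y{\left(j \right)} = - \frac{3}{2} + j$ ($Y{\left(j \right)} = j - \frac{3}{2} = - \frac{3}{2} + j$)
$\left(Y{\left(G{\left(-2 \right)} \right)} + 58\right) B = \left(\left(- \frac{3}{2} + 2 \left(-2\right)^{2}\right) + 58\right) 24 = \left(\left(- \frac{3}{2} + 2 \cdot 4\right) + 58\right) 24 = \left(\left(- \frac{3}{2} + 8\right) + 58\right) 24 = \left(\frac{13}{2} + 58\right) 24 = \frac{129}{2} \cdot 24 = 1548$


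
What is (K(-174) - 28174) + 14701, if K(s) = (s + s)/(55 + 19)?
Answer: -498675/37 ≈ -13478.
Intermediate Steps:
K(s) = s/37 (K(s) = (2*s)/74 = (2*s)*(1/74) = s/37)
(K(-174) - 28174) + 14701 = ((1/37)*(-174) - 28174) + 14701 = (-174/37 - 28174) + 14701 = -1042612/37 + 14701 = -498675/37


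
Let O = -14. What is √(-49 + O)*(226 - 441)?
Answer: -645*I*√7 ≈ -1706.5*I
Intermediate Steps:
√(-49 + O)*(226 - 441) = √(-49 - 14)*(226 - 441) = √(-63)*(-215) = (3*I*√7)*(-215) = -645*I*√7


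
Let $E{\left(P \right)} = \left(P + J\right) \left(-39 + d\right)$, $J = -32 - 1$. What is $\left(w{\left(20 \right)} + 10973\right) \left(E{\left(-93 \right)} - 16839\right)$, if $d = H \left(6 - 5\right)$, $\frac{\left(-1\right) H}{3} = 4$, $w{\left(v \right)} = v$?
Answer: $-114470109$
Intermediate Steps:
$H = -12$ ($H = \left(-3\right) 4 = -12$)
$d = -12$ ($d = - 12 \left(6 - 5\right) = \left(-12\right) 1 = -12$)
$J = -33$ ($J = -32 - 1 = -33$)
$E{\left(P \right)} = 1683 - 51 P$ ($E{\left(P \right)} = \left(P - 33\right) \left(-39 - 12\right) = \left(-33 + P\right) \left(-51\right) = 1683 - 51 P$)
$\left(w{\left(20 \right)} + 10973\right) \left(E{\left(-93 \right)} - 16839\right) = \left(20 + 10973\right) \left(\left(1683 - -4743\right) - 16839\right) = 10993 \left(\left(1683 + 4743\right) - 16839\right) = 10993 \left(6426 - 16839\right) = 10993 \left(-10413\right) = -114470109$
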